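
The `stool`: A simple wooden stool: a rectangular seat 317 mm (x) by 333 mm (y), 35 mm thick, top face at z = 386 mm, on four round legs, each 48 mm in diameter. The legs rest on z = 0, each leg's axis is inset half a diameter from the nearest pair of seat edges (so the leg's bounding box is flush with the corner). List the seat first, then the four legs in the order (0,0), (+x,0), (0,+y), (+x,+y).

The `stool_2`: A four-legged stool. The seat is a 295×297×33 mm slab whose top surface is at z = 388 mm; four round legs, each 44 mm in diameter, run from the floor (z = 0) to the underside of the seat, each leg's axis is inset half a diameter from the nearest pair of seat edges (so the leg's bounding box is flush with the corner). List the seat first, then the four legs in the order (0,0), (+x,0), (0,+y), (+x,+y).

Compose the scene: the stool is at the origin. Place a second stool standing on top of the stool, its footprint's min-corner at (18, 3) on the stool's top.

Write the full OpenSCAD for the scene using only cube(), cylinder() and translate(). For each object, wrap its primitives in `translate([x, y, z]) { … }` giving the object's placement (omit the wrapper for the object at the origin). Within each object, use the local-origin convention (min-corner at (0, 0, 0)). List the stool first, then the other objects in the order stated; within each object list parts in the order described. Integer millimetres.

translate([0, 0, 351]) cube([317, 333, 35]);
translate([24, 24, 0]) cylinder(h = 351, r = 24);
translate([293, 24, 0]) cylinder(h = 351, r = 24);
translate([24, 309, 0]) cylinder(h = 351, r = 24);
translate([293, 309, 0]) cylinder(h = 351, r = 24);
translate([18, 3, 386]) {
  translate([0, 0, 355]) cube([295, 297, 33]);
  translate([22, 22, 0]) cylinder(h = 355, r = 22);
  translate([273, 22, 0]) cylinder(h = 355, r = 22);
  translate([22, 275, 0]) cylinder(h = 355, r = 22);
  translate([273, 275, 0]) cylinder(h = 355, r = 22);
}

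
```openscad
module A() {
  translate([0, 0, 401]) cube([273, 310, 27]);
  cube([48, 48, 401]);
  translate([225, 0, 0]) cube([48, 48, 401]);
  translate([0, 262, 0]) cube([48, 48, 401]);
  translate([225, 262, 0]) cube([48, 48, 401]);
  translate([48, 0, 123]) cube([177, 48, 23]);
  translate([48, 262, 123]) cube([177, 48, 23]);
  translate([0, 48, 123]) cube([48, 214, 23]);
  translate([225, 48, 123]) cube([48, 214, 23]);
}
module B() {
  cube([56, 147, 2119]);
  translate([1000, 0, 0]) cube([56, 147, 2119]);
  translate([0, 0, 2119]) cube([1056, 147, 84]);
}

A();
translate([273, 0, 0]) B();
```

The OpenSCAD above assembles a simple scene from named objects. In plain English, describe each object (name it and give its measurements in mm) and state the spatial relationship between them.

A is a simple wooden stool: a rectangular seat 273 mm (x) by 310 mm (y), 27 mm thick, top face at z = 428 mm, on four square legs, each 48×48 mm in cross-section. The legs rest on z = 0, each flush with a corner of the seat. Four stretchers, 48 mm wide and 23 mm tall, connect adjacent legs with their undersides at z = 123 mm, each running between the inner faces of the legs it joins and aligned with the legs' outer faces on the other axis.

B is a door frame. The clear opening is 944 mm wide and 2119 mm high. Two 56 mm wide jambs, 147 mm deep, stand either side of the opening from the floor to the top of the opening. A 84 mm thick head sits across the top of both jambs, spanning the full outside width of the frame.

The door frame is against the stool's +x side, with their −y faces flush.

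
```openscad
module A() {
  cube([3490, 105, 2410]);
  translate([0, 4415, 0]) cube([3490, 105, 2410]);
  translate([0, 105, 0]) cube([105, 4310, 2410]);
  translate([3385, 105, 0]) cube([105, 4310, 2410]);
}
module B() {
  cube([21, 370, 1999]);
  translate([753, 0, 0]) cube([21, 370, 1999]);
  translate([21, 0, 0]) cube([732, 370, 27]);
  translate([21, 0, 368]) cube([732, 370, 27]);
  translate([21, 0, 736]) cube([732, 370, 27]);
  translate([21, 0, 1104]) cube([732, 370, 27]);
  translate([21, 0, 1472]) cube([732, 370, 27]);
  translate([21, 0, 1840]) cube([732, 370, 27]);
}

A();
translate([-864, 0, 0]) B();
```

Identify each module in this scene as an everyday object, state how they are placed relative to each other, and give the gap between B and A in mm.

The bookshelf's nearest face is 90 mm from the house frame's −x face.

A is a house frame. B is a bookshelf. The bookshelf is on the floor beside the house frame on its −x side. The gap between the bookshelf and the house frame is 90 mm.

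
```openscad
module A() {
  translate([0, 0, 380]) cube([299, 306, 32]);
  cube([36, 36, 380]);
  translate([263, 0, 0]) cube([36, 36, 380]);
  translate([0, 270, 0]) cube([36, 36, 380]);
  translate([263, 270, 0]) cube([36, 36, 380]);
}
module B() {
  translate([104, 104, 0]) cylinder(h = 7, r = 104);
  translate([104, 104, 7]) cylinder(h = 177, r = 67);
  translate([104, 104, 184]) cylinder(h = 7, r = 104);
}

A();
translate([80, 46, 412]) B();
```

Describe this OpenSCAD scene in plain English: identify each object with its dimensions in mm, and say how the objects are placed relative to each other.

A is a simple wooden stool: a rectangular seat 299 mm (x) by 306 mm (y), 32 mm thick, top face at z = 412 mm, on four square legs, each 36×36 mm in cross-section. The legs rest on z = 0, each flush with a corner of the seat.

B is a spool: two coaxial disc flanges of radius 104 mm and thickness 7 mm, joined by a core cylinder of radius 67 mm and height 177 mm. The lower flange rests on z = 0 and the three cylinders share a vertical axis.

The spool is on top of the stool.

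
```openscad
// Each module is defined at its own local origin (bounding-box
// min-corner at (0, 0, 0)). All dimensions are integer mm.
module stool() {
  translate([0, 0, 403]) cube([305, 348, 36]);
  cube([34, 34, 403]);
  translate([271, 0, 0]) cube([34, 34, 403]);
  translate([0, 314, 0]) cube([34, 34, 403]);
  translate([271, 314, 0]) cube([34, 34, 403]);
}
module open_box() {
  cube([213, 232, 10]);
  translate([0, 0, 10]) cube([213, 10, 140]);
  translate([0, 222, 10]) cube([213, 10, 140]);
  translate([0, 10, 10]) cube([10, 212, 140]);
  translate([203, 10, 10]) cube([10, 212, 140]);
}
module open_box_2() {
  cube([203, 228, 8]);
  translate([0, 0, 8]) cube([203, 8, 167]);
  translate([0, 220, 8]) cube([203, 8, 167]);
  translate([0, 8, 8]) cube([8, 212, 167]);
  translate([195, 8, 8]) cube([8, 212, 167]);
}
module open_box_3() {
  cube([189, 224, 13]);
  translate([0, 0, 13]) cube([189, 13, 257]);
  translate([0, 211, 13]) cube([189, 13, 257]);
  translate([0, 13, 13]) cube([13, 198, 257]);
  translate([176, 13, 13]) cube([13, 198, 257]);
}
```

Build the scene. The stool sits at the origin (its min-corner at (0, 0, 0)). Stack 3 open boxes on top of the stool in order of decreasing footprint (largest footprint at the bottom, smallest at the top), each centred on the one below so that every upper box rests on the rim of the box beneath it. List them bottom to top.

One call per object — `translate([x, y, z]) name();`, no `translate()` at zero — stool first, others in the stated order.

stool();
translate([46, 58, 439]) open_box();
translate([51, 60, 589]) open_box_2();
translate([58, 62, 764]) open_box_3();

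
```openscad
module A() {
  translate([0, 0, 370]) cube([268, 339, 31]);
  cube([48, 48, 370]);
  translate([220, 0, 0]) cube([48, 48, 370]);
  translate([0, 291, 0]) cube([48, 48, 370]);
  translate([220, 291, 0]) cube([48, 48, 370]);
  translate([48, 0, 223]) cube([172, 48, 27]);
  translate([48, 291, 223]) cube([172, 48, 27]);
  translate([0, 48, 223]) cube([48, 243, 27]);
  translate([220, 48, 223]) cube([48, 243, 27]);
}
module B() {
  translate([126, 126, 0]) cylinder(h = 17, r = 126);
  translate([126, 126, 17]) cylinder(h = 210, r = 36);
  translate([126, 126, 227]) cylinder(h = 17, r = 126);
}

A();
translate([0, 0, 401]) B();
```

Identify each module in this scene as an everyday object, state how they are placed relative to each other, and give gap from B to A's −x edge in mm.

A is a stool. B is a spool. The spool is on top of the stool. The gap from the spool to the stool's −x edge is 0 mm.

The spool's min-x is at 0; the stool's min-x is 0; gap = 0 mm.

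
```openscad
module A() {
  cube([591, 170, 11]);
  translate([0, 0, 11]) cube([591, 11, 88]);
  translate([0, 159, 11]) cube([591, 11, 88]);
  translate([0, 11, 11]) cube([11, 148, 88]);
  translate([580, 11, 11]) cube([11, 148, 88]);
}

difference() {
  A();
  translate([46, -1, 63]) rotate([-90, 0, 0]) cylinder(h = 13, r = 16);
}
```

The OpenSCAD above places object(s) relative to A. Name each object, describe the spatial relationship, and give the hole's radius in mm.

A is an open box. The open box has a circular hole through its front wall. The hole's radius is 16 mm.

The subtracted cylinder has r = 16 mm.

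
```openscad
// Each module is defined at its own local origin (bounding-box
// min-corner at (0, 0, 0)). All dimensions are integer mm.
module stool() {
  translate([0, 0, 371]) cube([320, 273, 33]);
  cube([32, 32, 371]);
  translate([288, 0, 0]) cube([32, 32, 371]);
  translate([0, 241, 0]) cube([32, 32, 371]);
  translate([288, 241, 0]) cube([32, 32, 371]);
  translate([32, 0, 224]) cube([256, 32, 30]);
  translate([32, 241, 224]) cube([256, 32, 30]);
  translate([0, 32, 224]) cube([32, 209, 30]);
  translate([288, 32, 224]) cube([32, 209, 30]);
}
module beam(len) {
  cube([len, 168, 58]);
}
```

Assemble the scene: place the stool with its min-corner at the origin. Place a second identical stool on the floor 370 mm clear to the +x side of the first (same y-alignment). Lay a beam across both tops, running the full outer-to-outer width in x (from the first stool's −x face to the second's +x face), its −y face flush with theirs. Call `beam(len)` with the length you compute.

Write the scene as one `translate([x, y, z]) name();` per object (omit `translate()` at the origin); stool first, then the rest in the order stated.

stool();
translate([690, 0, 0]) stool();
translate([0, 0, 404]) beam(1010);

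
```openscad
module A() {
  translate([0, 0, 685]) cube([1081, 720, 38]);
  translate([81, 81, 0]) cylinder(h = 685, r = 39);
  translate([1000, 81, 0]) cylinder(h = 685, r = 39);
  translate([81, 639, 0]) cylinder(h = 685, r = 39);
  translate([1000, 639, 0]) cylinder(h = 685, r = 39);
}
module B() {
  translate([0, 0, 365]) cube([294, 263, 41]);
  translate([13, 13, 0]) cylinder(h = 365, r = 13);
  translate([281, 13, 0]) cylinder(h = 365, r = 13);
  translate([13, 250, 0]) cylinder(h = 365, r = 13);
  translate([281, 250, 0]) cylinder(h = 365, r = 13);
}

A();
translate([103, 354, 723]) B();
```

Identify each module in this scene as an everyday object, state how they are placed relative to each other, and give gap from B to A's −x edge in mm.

A is a table. B is a stool. The stool is on top of the table. The gap from the stool to the table's −x edge is 103 mm.

The stool's min-x is at 103; the table's min-x is 0; gap = 103 mm.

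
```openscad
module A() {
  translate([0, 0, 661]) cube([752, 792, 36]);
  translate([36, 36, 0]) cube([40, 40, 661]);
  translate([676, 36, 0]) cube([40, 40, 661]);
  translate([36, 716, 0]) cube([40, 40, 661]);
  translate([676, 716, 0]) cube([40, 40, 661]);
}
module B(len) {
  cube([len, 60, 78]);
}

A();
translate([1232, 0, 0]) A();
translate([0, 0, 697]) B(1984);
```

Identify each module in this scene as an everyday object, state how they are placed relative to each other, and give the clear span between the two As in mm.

A is a table. B is a beam. A beam spans the tops of two tables. The clear span between the two tables is 480 mm.

Second table starts at x = 1232; first ends at x = 752; clear span = 1232 − 752 = 480 mm.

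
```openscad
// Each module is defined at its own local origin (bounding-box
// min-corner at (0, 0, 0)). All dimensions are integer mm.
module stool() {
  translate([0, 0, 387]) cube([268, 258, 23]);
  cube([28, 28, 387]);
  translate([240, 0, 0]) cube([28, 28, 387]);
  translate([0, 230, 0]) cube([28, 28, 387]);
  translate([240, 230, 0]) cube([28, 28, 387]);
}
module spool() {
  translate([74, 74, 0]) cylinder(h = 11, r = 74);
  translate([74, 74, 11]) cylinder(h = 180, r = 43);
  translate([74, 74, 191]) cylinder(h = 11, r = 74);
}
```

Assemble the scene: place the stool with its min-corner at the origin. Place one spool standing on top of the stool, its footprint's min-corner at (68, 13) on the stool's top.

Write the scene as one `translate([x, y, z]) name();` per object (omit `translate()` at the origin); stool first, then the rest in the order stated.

stool();
translate([68, 13, 410]) spool();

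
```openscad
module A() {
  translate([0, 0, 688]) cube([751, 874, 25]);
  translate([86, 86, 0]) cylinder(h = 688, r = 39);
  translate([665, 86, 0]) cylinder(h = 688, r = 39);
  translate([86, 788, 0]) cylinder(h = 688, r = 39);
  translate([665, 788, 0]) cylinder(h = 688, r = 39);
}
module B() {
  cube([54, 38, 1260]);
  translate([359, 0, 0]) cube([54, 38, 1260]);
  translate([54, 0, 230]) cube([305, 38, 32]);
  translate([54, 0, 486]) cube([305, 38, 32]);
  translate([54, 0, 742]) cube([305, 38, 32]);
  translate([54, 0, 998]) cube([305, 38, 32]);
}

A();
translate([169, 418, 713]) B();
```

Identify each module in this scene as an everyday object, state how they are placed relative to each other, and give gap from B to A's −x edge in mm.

The ladder's min-x is at 169; the table's min-x is 0; gap = 169 mm.

A is a table. B is a ladder. The ladder is on top of the table, centred. The gap from the ladder to the table's −x edge is 169 mm.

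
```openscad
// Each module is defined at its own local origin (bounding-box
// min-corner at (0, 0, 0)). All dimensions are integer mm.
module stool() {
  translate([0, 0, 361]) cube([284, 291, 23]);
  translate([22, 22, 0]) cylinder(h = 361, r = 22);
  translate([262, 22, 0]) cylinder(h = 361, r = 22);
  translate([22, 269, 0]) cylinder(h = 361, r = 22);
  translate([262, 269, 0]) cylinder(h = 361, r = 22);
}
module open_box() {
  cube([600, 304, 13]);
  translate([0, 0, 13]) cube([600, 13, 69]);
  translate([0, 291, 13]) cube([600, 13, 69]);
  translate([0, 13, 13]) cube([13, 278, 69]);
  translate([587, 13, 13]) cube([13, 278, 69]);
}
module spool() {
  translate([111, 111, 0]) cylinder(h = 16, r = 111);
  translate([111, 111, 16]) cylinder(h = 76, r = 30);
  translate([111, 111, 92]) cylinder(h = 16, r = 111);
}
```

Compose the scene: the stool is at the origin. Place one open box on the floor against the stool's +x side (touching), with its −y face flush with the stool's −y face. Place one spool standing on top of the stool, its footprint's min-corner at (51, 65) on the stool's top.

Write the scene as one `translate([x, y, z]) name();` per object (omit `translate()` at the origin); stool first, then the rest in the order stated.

stool();
translate([284, 0, 0]) open_box();
translate([51, 65, 384]) spool();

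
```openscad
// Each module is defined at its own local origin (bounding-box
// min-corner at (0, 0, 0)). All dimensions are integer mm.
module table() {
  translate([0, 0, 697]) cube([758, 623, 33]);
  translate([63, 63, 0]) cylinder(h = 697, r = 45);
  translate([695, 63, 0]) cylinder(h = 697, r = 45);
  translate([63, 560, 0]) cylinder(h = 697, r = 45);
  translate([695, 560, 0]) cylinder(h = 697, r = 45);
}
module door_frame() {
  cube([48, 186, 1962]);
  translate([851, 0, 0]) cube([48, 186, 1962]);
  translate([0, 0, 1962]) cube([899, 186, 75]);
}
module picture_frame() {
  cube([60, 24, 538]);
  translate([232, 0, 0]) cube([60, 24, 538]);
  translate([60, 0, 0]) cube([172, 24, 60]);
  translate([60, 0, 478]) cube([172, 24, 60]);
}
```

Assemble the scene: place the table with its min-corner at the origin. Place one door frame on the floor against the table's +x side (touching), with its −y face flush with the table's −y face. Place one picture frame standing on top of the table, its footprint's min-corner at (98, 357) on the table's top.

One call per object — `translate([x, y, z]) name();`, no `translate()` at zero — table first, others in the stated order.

table();
translate([758, 0, 0]) door_frame();
translate([98, 357, 730]) picture_frame();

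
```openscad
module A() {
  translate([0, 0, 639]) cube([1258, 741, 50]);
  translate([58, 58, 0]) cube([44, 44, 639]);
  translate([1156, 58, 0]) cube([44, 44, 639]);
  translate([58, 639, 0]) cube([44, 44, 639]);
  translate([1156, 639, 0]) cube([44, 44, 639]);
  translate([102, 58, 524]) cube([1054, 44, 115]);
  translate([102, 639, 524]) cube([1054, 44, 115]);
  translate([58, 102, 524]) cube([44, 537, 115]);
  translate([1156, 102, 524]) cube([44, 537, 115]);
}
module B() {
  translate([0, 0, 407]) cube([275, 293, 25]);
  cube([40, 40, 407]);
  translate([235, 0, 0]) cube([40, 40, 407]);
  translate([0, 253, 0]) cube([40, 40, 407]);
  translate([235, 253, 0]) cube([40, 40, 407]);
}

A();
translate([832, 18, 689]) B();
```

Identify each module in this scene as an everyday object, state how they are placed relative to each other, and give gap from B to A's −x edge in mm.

The stool's min-x is at 832; the table's min-x is 0; gap = 832 mm.

A is a table. B is a stool. The stool is on top of the table. The gap from the stool to the table's −x edge is 832 mm.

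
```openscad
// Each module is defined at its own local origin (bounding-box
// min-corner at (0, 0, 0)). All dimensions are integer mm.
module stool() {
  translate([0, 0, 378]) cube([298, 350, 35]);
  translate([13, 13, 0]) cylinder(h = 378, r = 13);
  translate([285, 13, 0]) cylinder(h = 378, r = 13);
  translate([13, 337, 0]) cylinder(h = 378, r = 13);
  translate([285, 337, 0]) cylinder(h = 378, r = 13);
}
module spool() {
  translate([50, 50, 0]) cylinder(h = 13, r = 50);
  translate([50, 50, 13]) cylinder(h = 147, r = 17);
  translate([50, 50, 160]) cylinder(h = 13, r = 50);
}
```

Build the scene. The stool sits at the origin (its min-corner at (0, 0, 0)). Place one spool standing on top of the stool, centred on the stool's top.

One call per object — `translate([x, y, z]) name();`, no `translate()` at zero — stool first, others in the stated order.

stool();
translate([99, 125, 413]) spool();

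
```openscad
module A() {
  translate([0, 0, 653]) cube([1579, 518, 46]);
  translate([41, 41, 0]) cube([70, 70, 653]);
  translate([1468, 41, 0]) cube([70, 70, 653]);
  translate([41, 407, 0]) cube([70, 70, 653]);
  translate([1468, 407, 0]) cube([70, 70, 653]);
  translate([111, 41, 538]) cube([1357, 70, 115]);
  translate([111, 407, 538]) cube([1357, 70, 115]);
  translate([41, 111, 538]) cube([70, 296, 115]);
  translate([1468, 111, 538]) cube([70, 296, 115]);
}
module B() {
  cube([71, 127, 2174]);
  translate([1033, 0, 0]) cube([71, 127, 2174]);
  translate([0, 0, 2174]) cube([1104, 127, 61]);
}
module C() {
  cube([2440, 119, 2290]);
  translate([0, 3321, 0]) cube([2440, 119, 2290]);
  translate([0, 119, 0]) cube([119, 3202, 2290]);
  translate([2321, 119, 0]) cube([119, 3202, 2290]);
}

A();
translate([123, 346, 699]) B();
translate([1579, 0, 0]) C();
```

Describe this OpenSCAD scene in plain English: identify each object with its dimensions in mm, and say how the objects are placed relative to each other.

A is a table with a 1579×518 mm rectangular top, 46 mm thick, top surface at z = 699 mm, supported by four 70×70 mm square legs, each inset 41 mm from the nearest pair of top edges, running from the floor. Four apron rails, 70 mm thick and 115 mm tall, run between adjacent legs with their top edges flush with the underside of the top and their outer faces flush with the legs' outer faces.

B is a door frame. The clear opening is 962 mm wide and 2174 mm high. Two 71 mm wide jambs, 127 mm deep, stand either side of the opening from the floor to the top of the opening. A 61 mm thick head sits across the top of both jambs, spanning the full outside width of the frame.

C is a box-shaped house frame (walls only): outside footprint 2440×3440 mm, wall height 2290 mm, wall thickness 119 mm. The two y-facing walls run the full x-width; the two x-facing walls fit between the inner faces of the y-facing walls.

The door frame is on top of the table. The house frame is against the table's +x side, with their −y faces flush.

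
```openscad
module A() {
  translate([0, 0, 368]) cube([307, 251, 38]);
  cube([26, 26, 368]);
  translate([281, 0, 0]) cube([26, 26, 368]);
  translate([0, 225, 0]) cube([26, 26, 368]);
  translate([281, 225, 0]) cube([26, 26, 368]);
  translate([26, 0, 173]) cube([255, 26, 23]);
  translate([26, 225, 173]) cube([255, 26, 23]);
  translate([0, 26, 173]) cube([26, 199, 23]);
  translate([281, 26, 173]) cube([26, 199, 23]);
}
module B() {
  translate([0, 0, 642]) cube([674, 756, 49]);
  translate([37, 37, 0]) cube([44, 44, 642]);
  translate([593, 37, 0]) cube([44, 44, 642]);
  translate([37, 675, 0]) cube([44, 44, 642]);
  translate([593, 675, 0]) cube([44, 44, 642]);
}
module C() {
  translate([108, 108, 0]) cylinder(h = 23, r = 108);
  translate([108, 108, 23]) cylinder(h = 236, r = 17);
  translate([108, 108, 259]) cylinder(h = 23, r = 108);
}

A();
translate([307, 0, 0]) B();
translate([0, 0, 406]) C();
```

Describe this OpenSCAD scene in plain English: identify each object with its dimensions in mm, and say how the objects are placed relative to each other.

A is a four-legged stool. The seat is 307×251 mm, 38 mm thick, top at z = 406 mm. It stands on four square legs, each 26×26 mm in cross-section, from z = 0 to the seat underside, each flush with a corner of the seat. Four stretchers, 26 mm wide and 23 mm tall, connect adjacent legs with their undersides at z = 173 mm, each running between the inner faces of the legs it joins and aligned with the legs' outer faces on the other axis.

B is a table: top 674 mm (x) × 756 mm (y), 49 mm thick, upper face at z = 691 mm, on four 44×44 mm square legs, each inset 37 mm from the nearest pair of top edges, running from z = 0 to the bottom of the top.

C is a spool: two coaxial disc flanges of radius 108 mm and thickness 23 mm, joined by a core cylinder of radius 17 mm and height 236 mm. The lower flange rests on z = 0 and the three cylinders share a vertical axis.

The table is against the stool's +x side, with their −y faces flush. The spool is on top of the stool.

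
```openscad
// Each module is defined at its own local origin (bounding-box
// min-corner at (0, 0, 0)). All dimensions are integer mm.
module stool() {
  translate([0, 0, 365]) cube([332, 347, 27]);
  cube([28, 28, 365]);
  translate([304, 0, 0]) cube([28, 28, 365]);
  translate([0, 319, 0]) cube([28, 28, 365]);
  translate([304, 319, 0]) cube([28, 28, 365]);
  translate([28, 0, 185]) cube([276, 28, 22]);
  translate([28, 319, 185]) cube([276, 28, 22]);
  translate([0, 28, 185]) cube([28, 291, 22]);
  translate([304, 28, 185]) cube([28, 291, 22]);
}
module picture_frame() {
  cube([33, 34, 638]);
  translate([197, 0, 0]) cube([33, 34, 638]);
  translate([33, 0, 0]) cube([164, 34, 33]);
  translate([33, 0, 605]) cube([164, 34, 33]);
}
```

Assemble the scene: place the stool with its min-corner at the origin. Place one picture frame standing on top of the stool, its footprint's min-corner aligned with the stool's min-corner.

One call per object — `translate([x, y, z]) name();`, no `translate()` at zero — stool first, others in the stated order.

stool();
translate([0, 0, 392]) picture_frame();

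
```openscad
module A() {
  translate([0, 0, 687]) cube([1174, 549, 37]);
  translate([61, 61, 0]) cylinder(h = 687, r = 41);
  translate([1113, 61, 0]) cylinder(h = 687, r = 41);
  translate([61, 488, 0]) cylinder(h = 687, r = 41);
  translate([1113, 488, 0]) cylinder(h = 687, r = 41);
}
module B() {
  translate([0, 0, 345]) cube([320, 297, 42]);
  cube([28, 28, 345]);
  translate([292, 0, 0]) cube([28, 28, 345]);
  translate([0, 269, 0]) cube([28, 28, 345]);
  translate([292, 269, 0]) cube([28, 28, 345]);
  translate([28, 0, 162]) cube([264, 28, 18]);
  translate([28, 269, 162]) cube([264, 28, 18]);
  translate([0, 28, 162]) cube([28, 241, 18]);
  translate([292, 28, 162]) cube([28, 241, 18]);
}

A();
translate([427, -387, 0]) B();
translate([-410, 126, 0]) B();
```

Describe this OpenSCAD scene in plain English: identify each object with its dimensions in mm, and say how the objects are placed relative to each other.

A is a table: top 1174 mm (x) × 549 mm (y), 37 mm thick, upper face at z = 724 mm, on four round legs of 82 mm diameter, each leg's bounding box inset 20 mm from the nearest pair of top edges, running from z = 0 to the bottom of the top.

B is a four-legged stool. The seat is 320×297 mm, 42 mm thick, top at z = 387 mm. It stands on four square legs, each 28×28 mm in cross-section, from z = 0 to the seat underside, each flush with a corner of the seat. Four stretchers, 28 mm wide and 18 mm tall, connect adjacent legs with their undersides at z = 162 mm, each running between the inner faces of the legs it joins and aligned with the legs' outer faces on the other axis.

Two stools sit around the table at the −y, −x sides.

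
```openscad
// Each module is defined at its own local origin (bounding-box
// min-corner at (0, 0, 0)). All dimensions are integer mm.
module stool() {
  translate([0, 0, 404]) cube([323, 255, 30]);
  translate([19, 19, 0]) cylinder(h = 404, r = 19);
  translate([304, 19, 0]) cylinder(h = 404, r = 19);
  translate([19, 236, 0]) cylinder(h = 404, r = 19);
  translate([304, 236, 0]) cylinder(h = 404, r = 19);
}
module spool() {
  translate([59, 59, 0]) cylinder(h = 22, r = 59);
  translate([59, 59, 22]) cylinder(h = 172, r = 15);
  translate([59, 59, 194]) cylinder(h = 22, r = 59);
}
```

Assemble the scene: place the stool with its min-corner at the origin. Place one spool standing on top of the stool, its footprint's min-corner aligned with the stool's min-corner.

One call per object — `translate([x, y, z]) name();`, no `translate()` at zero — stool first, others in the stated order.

stool();
translate([0, 0, 434]) spool();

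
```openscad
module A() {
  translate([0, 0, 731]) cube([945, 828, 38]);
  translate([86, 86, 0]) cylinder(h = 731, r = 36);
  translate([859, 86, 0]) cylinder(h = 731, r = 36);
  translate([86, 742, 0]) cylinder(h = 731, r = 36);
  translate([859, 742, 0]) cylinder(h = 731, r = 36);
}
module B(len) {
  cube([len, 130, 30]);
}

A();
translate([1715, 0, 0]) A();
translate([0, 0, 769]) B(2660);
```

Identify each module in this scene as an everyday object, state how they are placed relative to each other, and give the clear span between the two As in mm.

Second table starts at x = 1715; first ends at x = 945; clear span = 1715 − 945 = 770 mm.

A is a table. B is a beam. A beam spans the tops of two tables. The clear span between the two tables is 770 mm.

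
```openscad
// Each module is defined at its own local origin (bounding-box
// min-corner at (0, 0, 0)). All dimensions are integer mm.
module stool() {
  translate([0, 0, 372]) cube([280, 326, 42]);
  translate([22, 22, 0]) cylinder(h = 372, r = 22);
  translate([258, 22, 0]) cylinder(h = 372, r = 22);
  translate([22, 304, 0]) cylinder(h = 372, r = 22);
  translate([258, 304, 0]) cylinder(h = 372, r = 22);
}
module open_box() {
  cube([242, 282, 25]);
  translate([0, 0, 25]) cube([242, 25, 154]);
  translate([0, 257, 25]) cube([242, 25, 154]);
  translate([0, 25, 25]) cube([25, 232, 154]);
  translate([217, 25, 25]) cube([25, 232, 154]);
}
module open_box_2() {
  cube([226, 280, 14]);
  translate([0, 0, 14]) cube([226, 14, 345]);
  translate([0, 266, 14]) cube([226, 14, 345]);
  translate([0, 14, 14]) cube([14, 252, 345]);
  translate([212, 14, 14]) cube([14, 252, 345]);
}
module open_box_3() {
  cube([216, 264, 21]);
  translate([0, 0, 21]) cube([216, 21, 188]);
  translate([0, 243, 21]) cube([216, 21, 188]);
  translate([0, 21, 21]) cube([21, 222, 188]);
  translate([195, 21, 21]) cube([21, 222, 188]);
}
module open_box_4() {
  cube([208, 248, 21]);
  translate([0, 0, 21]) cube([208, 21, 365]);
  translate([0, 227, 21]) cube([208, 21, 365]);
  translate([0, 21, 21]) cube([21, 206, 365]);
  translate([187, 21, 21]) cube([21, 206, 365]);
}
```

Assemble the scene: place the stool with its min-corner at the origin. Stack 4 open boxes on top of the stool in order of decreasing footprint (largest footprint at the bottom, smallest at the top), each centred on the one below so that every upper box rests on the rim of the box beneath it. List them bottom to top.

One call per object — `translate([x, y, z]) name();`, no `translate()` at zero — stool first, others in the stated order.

stool();
translate([19, 22, 414]) open_box();
translate([27, 23, 593]) open_box_2();
translate([32, 31, 952]) open_box_3();
translate([36, 39, 1161]) open_box_4();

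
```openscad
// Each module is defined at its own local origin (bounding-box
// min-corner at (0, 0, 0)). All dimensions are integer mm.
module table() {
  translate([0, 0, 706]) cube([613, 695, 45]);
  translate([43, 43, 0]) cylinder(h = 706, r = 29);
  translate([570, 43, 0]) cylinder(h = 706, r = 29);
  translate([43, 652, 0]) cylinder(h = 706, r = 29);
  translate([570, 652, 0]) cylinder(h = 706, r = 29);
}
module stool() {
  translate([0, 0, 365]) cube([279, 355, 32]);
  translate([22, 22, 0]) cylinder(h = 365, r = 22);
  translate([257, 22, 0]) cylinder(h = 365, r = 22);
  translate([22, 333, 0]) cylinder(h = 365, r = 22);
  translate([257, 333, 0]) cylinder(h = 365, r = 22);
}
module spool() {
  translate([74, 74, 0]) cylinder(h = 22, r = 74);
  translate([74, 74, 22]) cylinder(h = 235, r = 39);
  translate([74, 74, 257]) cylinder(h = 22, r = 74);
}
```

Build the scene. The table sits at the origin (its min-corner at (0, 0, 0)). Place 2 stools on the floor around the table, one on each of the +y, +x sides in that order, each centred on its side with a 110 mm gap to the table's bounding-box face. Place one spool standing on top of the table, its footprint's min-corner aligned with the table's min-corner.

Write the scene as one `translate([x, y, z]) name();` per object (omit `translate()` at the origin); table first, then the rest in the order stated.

table();
translate([167, 805, 0]) stool();
translate([723, 170, 0]) stool();
translate([0, 0, 751]) spool();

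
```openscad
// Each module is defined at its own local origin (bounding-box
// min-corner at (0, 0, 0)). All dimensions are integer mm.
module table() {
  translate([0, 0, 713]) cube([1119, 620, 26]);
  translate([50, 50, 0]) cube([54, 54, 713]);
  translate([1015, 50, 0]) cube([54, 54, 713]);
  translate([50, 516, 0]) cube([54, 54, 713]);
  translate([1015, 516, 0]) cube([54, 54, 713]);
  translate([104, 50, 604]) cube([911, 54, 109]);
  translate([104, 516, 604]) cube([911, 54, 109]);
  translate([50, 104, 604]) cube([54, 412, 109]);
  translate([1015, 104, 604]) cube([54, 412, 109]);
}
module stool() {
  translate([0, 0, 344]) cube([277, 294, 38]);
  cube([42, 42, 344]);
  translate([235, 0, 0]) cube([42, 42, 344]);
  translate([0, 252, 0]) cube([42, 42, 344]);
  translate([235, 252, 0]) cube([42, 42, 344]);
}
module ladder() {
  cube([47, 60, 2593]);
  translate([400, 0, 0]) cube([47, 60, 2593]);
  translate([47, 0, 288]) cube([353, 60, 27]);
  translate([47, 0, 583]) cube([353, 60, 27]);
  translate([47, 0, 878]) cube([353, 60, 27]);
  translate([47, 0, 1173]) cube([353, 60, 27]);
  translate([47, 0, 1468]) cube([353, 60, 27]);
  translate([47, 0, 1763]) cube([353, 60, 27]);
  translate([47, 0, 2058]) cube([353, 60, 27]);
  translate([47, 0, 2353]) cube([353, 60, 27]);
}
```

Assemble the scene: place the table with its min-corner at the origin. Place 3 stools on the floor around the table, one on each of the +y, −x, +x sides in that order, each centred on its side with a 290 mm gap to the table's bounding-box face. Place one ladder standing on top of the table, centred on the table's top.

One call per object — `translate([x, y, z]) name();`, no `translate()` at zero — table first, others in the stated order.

table();
translate([421, 910, 0]) stool();
translate([-567, 163, 0]) stool();
translate([1409, 163, 0]) stool();
translate([336, 280, 739]) ladder();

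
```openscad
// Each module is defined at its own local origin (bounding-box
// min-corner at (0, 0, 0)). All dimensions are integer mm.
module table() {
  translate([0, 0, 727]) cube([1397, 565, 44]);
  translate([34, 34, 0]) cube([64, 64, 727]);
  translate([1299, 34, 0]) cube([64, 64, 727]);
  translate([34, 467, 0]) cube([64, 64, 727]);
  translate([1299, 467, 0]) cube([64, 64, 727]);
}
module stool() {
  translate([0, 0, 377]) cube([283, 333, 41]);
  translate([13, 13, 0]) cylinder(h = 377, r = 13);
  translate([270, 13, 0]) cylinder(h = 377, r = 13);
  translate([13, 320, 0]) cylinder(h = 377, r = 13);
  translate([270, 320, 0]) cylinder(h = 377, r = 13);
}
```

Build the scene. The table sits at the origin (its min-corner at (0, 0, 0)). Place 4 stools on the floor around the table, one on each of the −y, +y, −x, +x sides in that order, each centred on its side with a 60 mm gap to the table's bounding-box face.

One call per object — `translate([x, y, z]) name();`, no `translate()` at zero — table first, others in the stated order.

table();
translate([557, -393, 0]) stool();
translate([557, 625, 0]) stool();
translate([-343, 116, 0]) stool();
translate([1457, 116, 0]) stool();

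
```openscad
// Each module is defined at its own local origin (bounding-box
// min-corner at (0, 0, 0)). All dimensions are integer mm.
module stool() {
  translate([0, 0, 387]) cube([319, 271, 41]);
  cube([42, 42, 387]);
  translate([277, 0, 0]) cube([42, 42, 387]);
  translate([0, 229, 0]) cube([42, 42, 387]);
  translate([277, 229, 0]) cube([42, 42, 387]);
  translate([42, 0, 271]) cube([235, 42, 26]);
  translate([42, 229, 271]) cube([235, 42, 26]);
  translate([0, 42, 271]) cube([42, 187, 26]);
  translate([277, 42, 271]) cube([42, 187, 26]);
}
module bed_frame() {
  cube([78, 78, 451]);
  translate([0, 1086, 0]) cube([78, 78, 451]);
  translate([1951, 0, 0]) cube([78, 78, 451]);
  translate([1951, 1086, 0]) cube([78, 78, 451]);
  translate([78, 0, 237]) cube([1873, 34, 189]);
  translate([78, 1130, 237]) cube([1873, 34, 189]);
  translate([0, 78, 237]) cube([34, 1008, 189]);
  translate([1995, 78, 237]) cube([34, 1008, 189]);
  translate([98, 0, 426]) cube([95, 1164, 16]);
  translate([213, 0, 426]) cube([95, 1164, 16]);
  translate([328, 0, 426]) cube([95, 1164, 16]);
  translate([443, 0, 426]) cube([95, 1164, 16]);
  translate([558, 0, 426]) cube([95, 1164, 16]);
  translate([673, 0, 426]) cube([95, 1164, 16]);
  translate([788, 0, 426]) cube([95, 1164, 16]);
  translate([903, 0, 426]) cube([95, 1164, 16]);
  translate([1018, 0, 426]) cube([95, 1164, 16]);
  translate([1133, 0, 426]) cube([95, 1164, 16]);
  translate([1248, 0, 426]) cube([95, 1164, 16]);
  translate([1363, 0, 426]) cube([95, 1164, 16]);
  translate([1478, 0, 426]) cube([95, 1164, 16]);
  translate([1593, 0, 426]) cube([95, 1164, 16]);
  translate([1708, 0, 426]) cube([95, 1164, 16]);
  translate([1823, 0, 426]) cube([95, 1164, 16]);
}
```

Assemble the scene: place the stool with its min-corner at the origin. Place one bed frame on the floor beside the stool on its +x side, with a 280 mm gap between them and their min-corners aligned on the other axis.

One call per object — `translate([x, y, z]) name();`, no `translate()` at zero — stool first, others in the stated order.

stool();
translate([599, 0, 0]) bed_frame();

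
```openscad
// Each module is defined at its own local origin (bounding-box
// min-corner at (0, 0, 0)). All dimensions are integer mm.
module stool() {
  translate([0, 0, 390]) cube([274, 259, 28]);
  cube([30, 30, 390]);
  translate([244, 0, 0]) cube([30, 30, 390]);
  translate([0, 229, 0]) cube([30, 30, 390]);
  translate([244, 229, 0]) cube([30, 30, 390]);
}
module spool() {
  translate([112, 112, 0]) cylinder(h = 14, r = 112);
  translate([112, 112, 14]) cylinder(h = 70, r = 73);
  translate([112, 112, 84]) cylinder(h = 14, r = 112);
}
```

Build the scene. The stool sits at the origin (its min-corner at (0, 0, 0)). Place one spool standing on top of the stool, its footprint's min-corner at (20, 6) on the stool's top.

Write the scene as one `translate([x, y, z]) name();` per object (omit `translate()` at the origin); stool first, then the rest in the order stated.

stool();
translate([20, 6, 418]) spool();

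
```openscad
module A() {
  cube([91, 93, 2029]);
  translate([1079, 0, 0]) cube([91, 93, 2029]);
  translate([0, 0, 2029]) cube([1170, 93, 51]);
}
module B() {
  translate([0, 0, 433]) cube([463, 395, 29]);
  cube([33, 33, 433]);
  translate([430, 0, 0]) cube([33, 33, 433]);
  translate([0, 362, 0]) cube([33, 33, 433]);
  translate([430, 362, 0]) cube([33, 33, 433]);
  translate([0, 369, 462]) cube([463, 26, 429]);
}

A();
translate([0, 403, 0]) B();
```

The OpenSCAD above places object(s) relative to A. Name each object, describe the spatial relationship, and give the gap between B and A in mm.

The chair's nearest face is 310 mm from the door frame's +y face.

A is a door frame. B is a chair. The chair is on the floor beside the door frame on its +y side. The gap between the chair and the door frame is 310 mm.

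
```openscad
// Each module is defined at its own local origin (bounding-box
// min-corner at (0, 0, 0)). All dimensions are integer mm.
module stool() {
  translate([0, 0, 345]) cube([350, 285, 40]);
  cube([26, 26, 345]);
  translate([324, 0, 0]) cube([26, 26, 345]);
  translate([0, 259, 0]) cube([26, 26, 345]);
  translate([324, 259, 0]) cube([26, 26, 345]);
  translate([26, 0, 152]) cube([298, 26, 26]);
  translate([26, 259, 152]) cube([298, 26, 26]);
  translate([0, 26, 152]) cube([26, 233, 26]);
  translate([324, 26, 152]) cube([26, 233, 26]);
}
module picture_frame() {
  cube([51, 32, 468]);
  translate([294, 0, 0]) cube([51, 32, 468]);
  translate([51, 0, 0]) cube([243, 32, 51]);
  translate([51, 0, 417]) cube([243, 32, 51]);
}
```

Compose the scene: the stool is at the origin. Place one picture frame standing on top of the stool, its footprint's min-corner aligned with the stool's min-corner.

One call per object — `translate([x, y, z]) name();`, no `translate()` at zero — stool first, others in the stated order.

stool();
translate([0, 0, 385]) picture_frame();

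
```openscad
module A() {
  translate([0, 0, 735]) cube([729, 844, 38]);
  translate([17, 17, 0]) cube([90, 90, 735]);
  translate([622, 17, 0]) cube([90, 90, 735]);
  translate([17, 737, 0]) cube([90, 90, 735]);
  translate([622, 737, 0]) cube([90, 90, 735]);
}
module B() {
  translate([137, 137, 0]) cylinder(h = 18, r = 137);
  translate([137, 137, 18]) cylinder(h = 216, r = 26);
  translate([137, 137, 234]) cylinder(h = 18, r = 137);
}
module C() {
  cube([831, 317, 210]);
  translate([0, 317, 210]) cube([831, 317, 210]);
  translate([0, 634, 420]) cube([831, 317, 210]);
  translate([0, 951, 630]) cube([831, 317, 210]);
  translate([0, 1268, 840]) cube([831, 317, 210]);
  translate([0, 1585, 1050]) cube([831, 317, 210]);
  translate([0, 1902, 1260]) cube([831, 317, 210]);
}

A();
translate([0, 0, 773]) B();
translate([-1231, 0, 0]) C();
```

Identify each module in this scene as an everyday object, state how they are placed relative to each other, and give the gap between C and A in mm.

The staircase's nearest face is 400 mm from the table's −x face.

A is a table. B is a spool. C is a staircase. The spool is on top of the table. The staircase is on the floor beside the table on its −x side. The gap between the staircase and the table is 400 mm.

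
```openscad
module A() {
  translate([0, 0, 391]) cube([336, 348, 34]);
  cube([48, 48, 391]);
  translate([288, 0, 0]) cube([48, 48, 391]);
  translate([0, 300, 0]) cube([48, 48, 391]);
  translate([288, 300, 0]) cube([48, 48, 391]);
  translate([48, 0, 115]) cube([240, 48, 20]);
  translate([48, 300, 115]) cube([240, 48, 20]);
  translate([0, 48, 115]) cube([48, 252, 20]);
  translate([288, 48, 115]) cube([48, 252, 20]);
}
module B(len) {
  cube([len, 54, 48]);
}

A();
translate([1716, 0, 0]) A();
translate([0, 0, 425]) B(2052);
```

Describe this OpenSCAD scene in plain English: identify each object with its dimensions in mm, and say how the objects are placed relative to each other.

A is a four-legged stool. The seat is 336×348 mm, 34 mm thick, top at z = 425 mm. It stands on four square legs, each 48×48 mm in cross-section, from z = 0 to the seat underside, each flush with a corner of the seat. Four stretchers, 48 mm wide and 20 mm tall, connect adjacent legs with their undersides at z = 115 mm, each running between the inner faces of the legs it joins and aligned with the legs' outer faces on the other axis.

B is a rectangular beam 2052 mm long (x), 54 mm deep (y), 48 mm thick (z).

The beam spans the tops of two stools placed 1380 mm apart, resting at z = 425 mm.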